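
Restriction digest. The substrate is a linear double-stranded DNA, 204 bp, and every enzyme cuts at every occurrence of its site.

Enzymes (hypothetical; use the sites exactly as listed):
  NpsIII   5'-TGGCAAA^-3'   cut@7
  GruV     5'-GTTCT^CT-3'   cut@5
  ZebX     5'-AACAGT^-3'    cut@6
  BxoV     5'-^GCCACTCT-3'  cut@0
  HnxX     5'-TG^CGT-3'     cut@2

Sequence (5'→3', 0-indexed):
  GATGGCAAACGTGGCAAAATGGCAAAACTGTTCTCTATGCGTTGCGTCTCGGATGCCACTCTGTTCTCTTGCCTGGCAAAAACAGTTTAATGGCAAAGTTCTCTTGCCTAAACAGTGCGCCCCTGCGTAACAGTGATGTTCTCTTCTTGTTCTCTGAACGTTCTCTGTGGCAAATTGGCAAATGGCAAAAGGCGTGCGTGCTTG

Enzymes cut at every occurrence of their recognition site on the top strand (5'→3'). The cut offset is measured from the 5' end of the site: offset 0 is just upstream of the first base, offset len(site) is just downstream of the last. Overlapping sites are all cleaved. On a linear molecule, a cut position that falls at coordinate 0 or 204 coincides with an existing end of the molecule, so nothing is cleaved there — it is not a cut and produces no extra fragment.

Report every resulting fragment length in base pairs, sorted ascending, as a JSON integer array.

[5,5,5,6,7,7,8,8,8,8,8,9,9,9,9,10,10,11,11,11,13,13,14]

Site scan:
  NpsIII TGGCAAA/7: at [2, 11, 19, 73, 90, 167, 175, 182] ⇒ [9, 18, 26, 80, 97, 174, 182, 189]
  GruV GTTCTCT/5: at [29, 62, 97, 137, 148, 159] ⇒ [34, 67, 102, 142, 153, 164]
  ZebX AACAGT/6: at [80, 110, 128] ⇒ [86, 116, 134]
  BxoV GCCACTCT/0: at [54] ⇒ [54]
  HnxX TGCGT/2: at [37, 42, 123, 194] ⇒ [39, 44, 125, 196]

Pooled cuts: [9, 18, 26, 34, 39, 44, 54, 67, 80, 86, 97, 102, 116, 125, 134, 142, 153, 164, 174, 182, 189, 196]

Fragment lengths:
  [0,9): 9 bp
  [9,18): 9 bp
  [18,26): 8 bp
  [26,34): 8 bp
  [34,39): 5 bp
  [39,44): 5 bp
  [44,54): 10 bp
  [54,67): 13 bp
  [67,80): 13 bp
  [80,86): 6 bp
  [86,97): 11 bp
  [97,102): 5 bp
  [102,116): 14 bp
  [116,125): 9 bp
  [125,134): 9 bp
  [134,142): 8 bp
  [142,153): 11 bp
  [153,164): 11 bp
  [164,174): 10 bp
  [174,182): 8 bp
  [182,189): 7 bp
  [189,196): 7 bp
  [196,204): 8 bp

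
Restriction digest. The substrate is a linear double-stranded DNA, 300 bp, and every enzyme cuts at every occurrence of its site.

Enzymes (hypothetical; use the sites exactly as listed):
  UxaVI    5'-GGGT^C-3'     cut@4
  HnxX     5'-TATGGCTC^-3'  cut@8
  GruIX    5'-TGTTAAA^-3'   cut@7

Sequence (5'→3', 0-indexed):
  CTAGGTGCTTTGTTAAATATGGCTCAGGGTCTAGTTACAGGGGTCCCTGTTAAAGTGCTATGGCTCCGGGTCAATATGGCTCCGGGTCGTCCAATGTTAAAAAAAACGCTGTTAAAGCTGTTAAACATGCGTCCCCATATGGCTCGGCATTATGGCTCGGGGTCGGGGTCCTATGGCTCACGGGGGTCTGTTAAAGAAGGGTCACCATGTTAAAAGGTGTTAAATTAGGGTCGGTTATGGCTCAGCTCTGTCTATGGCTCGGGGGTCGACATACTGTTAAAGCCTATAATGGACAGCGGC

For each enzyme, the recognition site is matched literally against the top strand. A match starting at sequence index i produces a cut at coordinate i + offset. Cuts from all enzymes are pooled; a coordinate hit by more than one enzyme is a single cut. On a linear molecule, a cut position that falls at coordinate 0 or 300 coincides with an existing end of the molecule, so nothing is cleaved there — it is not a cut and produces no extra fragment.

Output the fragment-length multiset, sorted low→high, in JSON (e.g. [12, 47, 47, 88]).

Per-enzyme occurrences:
  UxaVI GGGTC/4: at [26, 40, 67, 83, 159, 165, 183, 198, 227, 262] ⇒ [30, 44, 71, 87, 163, 169, 187, 202, 231, 266]
  HnxX TATGGCTC/8: at [17, 58, 74, 137, 150, 171, 235, 252] ⇒ [25, 66, 82, 145, 158, 179, 243, 260]
  GruIX TGTTAAA/7: at [10, 47, 94, 109, 118, 188, 207, 217, 274] ⇒ [17, 54, 101, 116, 125, 195, 214, 224, 281]

All cut coordinates (distinct, sorted): [17, 25, 30, 44, 54, 66, 71, 82, 87, 101, 116, 125, 145, 158, 163, 169, 179, 187, 195, 202, 214, 224, 231, 243, 260, 266, 281]

Fragment lengths:
  [0,17): 17 bp
  [17,25): 8 bp
  [25,30): 5 bp
  [30,44): 14 bp
  [44,54): 10 bp
  [54,66): 12 bp
  [66,71): 5 bp
  [71,82): 11 bp
  [82,87): 5 bp
  [87,101): 14 bp
  [101,116): 15 bp
  [116,125): 9 bp
  [125,145): 20 bp
  [145,158): 13 bp
  [158,163): 5 bp
  [163,169): 6 bp
  [169,179): 10 bp
  [179,187): 8 bp
  [187,195): 8 bp
  [195,202): 7 bp
  [202,214): 12 bp
  [214,224): 10 bp
  [224,231): 7 bp
  [231,243): 12 bp
  [243,260): 17 bp
  [260,266): 6 bp
  [266,281): 15 bp
  [281,300): 19 bp

[5,5,5,5,6,6,7,7,8,8,8,9,10,10,10,11,12,12,12,13,14,14,15,15,17,17,19,20]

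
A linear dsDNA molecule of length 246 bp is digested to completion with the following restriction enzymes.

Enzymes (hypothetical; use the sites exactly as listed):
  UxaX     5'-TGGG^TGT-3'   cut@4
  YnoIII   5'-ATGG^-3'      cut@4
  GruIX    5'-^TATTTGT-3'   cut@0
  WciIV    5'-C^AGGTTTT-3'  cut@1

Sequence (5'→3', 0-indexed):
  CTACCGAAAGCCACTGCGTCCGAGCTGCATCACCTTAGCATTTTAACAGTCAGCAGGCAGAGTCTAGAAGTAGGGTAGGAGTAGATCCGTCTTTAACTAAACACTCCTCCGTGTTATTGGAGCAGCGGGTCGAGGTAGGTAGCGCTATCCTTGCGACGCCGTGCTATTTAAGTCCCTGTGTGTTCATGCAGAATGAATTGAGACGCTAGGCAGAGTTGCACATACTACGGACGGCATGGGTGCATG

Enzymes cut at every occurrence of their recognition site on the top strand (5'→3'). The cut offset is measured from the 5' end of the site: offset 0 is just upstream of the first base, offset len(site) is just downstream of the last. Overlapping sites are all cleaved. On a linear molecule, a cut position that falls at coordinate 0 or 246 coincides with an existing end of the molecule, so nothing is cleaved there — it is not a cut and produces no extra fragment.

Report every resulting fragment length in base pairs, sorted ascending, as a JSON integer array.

Per-enzyme occurrences:
  UxaX (TGGGTGT, off=4): no sites
  YnoIII (ATGG, off=4): starts [235] → cuts [239]
  GruIX (TATTTGT, off=0): no sites
  WciIV (CAGGTTTT, off=1): no sites

Pooled cuts: [239]

Fragments:
  [0,239): 239 bp
  [239,246): 7 bp

[7,239]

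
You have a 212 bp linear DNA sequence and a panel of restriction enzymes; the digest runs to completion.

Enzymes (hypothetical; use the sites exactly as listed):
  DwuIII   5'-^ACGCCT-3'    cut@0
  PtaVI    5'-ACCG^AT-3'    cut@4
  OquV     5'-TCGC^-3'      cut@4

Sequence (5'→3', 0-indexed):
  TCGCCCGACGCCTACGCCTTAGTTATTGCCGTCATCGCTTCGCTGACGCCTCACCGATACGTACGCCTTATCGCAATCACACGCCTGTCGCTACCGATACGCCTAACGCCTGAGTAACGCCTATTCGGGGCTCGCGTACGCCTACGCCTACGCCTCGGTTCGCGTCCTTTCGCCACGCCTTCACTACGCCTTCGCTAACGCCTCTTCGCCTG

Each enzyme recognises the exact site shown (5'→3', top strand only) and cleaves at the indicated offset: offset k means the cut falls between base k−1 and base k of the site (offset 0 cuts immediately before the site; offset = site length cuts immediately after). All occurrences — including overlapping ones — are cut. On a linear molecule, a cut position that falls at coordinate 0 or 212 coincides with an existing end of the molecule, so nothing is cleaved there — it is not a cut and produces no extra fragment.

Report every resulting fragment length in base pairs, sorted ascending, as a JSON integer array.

[1,2,2,2,2,3,3,4,5,5,6,6,6,6,6,7,10,10,11,11,11,11,12,12,14,19,25]

Per-enzyme occurrences:
  DwuIII ACGCCT/0: at [7, 13, 45, 62, 80, 98, 105, 116, 137, 143, 149, 174, 185, 197] ⇒ [7, 13, 45, 62, 80, 98, 105, 116, 137, 143, 149, 174, 185, 197]
  PtaVI ACCGAT/4: at [52, 92] ⇒ [56, 96]
  OquV TCGC/4: at [0, 34, 39, 70, 87, 131, 159, 169, 191, 205] ⇒ [4, 38, 43, 74, 91, 135, 163, 173, 195, 209]

Pooled cuts: [4, 7, 13, 38, 43, 45, 56, 62, 74, 80, 91, 96, 98, 105, 116, 135, 137, 143, 149, 163, 173, 174, 185, 195, 197, 209]

Fragments:
  [0,4): 4 bp
  [4,7): 3 bp
  [7,13): 6 bp
  [13,38): 25 bp
  [38,43): 5 bp
  [43,45): 2 bp
  [45,56): 11 bp
  [56,62): 6 bp
  [62,74): 12 bp
  [74,80): 6 bp
  [80,91): 11 bp
  [91,96): 5 bp
  [96,98): 2 bp
  [98,105): 7 bp
  [105,116): 11 bp
  [116,135): 19 bp
  [135,137): 2 bp
  [137,143): 6 bp
  [143,149): 6 bp
  [149,163): 14 bp
  [163,173): 10 bp
  [173,174): 1 bp
  [174,185): 11 bp
  [185,195): 10 bp
  [195,197): 2 bp
  [197,209): 12 bp
  [209,212): 3 bp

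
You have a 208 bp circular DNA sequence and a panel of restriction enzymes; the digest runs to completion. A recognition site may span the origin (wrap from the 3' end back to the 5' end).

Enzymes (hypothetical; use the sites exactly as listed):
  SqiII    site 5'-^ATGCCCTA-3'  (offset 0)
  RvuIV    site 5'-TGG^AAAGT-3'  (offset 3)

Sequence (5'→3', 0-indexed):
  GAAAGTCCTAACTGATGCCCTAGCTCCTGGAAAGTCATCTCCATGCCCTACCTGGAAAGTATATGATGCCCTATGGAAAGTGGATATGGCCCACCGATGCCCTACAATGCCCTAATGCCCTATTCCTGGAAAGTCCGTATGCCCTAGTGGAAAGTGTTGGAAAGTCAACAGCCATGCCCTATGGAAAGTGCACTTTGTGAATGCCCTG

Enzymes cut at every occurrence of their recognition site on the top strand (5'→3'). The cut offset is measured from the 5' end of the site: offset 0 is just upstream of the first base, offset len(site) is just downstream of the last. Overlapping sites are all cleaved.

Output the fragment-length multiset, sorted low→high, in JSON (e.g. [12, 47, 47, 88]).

[8,9,10,10,10,11,11,12,12,13,13,13,15,16,20,25]

Site scan:
  SqiII (ATGCCCTA, off=0): starts [14, 42, 65, 96, 106, 114, 138, 173] → cuts [14, 42, 65, 96, 106, 114, 138, 173]
  RvuIV (TGGAAAGT, off=3): starts [27, 52, 73, 126, 147, 157, 181, 206] → cuts [1, 30, 55, 76, 129, 150, 160, 184]

All cut coordinates (distinct, sorted): [1, 14, 30, 42, 55, 65, 76, 96, 106, 114, 129, 138, 150, 160, 173, 184]

Fragments:
  1→14: 13 bp
  14→30: 16 bp
  30→42: 12 bp
  42→55: 13 bp
  55→65: 10 bp
  65→76: 11 bp
  76→96: 20 bp
  96→106: 10 bp
  106→114: 8 bp
  114→129: 15 bp
  129→138: 9 bp
  138→150: 12 bp
  150→160: 10 bp
  160→173: 13 bp
  173→184: 11 bp
  184→1 (wrap): 208-184+1 = 25 bp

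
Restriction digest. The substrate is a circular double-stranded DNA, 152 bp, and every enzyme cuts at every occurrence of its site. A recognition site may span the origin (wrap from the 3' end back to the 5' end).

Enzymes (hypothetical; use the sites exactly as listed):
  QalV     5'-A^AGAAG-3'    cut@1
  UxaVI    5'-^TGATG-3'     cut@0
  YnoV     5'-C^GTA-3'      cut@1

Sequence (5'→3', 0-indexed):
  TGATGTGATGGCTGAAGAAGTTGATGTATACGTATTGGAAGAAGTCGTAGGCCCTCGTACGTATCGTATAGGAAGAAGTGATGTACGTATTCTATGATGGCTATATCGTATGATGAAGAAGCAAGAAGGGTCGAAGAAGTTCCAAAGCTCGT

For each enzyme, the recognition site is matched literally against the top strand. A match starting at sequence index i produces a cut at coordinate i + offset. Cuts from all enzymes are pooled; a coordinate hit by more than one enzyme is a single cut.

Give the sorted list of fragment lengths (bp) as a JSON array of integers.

Site scan:
  QalV (AAGAAG, off=1): starts [14, 38, 72, 115, 122, 133] → cuts [15, 39, 73, 116, 123, 134]
  UxaVI (TGATG, off=0): starts [0, 5, 21, 78, 94, 110] → cuts [0, 5, 21, 78, 94, 110]
  YnoV (CGTA, off=1): starts [30, 45, 55, 59, 64, 85, 106] → cuts [31, 46, 56, 60, 65, 86, 107]

Pooled cuts: [0, 5, 15, 21, 31, 39, 46, 56, 60, 65, 73, 78, 86, 94, 107, 110, 116, 123, 134]

Fragment lengths:
  0→5: 5 bp
  5→15: 10 bp
  15→21: 6 bp
  21→31: 10 bp
  31→39: 8 bp
  39→46: 7 bp
  46→56: 10 bp
  56→60: 4 bp
  60→65: 5 bp
  65→73: 8 bp
  73→78: 5 bp
  78→86: 8 bp
  86→94: 8 bp
  94→107: 13 bp
  107→110: 3 bp
  110→116: 6 bp
  116→123: 7 bp
  123→134: 11 bp
  134→0 (wrap): 152-134+0 = 18 bp

[3,4,5,5,5,6,6,7,7,8,8,8,8,10,10,10,11,13,18]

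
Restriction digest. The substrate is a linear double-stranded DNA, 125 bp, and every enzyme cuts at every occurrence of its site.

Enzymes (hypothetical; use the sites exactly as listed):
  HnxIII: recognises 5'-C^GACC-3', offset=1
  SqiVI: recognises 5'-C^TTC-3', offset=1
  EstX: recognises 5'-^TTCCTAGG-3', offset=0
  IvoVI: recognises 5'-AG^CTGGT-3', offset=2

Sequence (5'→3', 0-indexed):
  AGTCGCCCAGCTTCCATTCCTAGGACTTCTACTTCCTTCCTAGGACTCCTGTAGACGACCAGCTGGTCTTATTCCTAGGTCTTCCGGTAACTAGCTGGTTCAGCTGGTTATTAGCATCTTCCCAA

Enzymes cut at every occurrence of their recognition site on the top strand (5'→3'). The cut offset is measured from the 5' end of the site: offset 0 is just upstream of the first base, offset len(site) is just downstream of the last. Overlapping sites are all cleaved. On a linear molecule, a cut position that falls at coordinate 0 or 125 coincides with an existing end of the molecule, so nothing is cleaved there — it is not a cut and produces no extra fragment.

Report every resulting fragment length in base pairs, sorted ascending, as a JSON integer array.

[4,5,6,6,7,9,9,10,10,11,13,15,20]

Scan for sites:
  HnxIII (CGACC, off=1): starts [55] → cuts [56]
  SqiVI (CTTC, off=1): starts [10, 25, 31, 35, 80, 117] → cuts [11, 26, 32, 36, 81, 118]
  EstX (TTCCTAGG, off=0): starts [16, 36, 71] → cuts [16, 36, 71]
  IvoVI (AGCTGGT, off=2): starts [60, 92, 101] → cuts [62, 94, 103]

All cut coordinates (distinct, sorted): [11, 16, 26, 32, 36, 56, 62, 71, 81, 94, 103, 118]

Fragments:
  [0,11): 11 bp
  [11,16): 5 bp
  [16,26): 10 bp
  [26,32): 6 bp
  [32,36): 4 bp
  [36,56): 20 bp
  [56,62): 6 bp
  [62,71): 9 bp
  [71,81): 10 bp
  [81,94): 13 bp
  [94,103): 9 bp
  [103,118): 15 bp
  [118,125): 7 bp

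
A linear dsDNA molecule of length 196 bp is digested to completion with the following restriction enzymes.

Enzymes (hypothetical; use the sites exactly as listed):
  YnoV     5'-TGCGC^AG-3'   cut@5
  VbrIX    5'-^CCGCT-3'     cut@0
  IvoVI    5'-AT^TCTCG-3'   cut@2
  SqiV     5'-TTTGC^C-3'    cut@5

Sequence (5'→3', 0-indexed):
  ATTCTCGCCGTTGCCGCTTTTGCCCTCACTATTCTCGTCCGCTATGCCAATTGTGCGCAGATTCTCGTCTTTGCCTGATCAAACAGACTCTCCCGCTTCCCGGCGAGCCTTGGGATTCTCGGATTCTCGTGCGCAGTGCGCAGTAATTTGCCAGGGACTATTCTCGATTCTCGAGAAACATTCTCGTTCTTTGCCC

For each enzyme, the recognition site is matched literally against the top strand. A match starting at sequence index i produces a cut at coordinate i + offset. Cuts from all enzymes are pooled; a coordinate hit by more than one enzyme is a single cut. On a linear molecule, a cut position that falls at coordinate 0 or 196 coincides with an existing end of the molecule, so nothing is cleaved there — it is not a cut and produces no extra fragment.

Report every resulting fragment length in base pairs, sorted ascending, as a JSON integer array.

Per-enzyme occurrences:
  YnoV TGCGCAG/5: at [53, 129, 136] ⇒ [58, 134, 141]
  VbrIX CCGCT/0: at [13, 38, 92] ⇒ [13, 38, 92]
  IvoVI ATTCTCG/2: at [0, 30, 60, 114, 122, 159, 166, 179] ⇒ [2, 32, 62, 116, 124, 161, 168, 181]
  SqiV TTTGCC/5: at [18, 69, 146, 189] ⇒ [23, 74, 151, 194]

Pooled cuts: [2, 13, 23, 32, 38, 58, 62, 74, 92, 116, 124, 134, 141, 151, 161, 168, 181, 194]

Fragments:
  [0,2): 2 bp
  [2,13): 11 bp
  [13,23): 10 bp
  [23,32): 9 bp
  [32,38): 6 bp
  [38,58): 20 bp
  [58,62): 4 bp
  [62,74): 12 bp
  [74,92): 18 bp
  [92,116): 24 bp
  [116,124): 8 bp
  [124,134): 10 bp
  [134,141): 7 bp
  [141,151): 10 bp
  [151,161): 10 bp
  [161,168): 7 bp
  [168,181): 13 bp
  [181,194): 13 bp
  [194,196): 2 bp

[2,2,4,6,7,7,8,9,10,10,10,10,11,12,13,13,18,20,24]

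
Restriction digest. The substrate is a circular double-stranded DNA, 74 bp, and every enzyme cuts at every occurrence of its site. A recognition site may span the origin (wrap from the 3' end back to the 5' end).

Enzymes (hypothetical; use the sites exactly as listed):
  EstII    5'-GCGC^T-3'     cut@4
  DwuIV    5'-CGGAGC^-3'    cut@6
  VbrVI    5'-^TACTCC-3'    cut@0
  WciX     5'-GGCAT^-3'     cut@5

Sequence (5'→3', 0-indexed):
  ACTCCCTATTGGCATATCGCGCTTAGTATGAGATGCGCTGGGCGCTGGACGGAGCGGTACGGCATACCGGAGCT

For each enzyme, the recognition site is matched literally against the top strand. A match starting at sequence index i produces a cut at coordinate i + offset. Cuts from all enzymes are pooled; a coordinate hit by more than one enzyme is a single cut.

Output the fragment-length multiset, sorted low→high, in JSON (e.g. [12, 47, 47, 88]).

[7,7,8,10,10,16,16]

Scan for sites:
  EstII GCGCT/4: at [18, 34, 41] ⇒ [22, 38, 45]
  DwuIV CGGAGC/6: at [49, 67] ⇒ [55, 73]
  VbrVI TACTCC/0: at [73] ⇒ [73]
  WciX GGCAT/5: at [10, 60] ⇒ [15, 65]

Pooled cuts: [15, 22, 38, 45, 55, 65, 73]

Fragments:
  15→22: 7 bp
  22→38: 16 bp
  38→45: 7 bp
  45→55: 10 bp
  55→65: 10 bp
  65→73: 8 bp
  73→15 (wrap): 74-73+15 = 16 bp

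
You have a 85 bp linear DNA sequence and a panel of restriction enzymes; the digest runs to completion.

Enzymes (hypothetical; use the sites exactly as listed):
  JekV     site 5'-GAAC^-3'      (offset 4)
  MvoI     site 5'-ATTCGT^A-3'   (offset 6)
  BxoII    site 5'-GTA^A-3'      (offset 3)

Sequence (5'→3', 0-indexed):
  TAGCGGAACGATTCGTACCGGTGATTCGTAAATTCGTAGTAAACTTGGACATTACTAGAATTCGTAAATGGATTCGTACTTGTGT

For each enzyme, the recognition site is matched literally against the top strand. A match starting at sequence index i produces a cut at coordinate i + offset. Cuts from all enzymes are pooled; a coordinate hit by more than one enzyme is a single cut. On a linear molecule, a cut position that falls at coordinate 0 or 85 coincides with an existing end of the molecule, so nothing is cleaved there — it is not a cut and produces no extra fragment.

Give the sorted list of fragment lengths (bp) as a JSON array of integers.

Per-enzyme occurrences:
  JekV GAAC/4: at [5] ⇒ [9]
  MvoI ATTCGTA/6: at [10, 23, 31, 59, 71] ⇒ [16, 29, 37, 65, 77]
  BxoII GTAA/3: at [27, 38, 63] ⇒ [30, 41, 66]

Pooled cuts: [9, 16, 29, 30, 37, 41, 65, 66, 77]

Fragments:
  [0,9): 9 bp
  [9,16): 7 bp
  [16,29): 13 bp
  [29,30): 1 bp
  [30,37): 7 bp
  [37,41): 4 bp
  [41,65): 24 bp
  [65,66): 1 bp
  [66,77): 11 bp
  [77,85): 8 bp

[1,1,4,7,7,8,9,11,13,24]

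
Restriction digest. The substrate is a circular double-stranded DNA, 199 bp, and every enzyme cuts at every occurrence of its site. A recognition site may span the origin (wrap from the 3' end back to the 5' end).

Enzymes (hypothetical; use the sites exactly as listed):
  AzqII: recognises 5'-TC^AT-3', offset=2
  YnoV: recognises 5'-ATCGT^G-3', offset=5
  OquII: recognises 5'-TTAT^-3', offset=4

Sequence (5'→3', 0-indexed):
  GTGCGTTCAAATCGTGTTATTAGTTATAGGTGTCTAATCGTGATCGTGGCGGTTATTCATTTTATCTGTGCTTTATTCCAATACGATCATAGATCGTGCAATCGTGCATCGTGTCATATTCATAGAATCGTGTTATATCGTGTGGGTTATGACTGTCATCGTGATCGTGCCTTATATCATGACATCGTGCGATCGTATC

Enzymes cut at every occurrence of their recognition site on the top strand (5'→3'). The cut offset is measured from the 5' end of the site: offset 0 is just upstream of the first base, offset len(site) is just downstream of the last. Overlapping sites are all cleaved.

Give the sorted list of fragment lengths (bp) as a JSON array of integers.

[2,3,3,5,5,5,5,6,6,6,7,7,7,7,7,8,9,9,9,10,10,11,12,13,13,14]

Scan for sites:
  AzqII (TCAT, off=2): starts [56, 86, 113, 119, 155, 176] → cuts [58, 88, 115, 121, 157, 178]
  YnoV (ATCGTG, off=5): starts [10, 36, 42, 92, 100, 107, 126, 136, 157, 163, 183, 196] → cuts [2, 15, 41, 47, 97, 105, 112, 131, 141, 162, 168, 188]
  OquII (TTAT, off=4): starts [16, 23, 52, 61, 72, 132, 146, 171] → cuts [20, 27, 56, 65, 76, 136, 150, 175]

Pooled cuts: [2, 15, 20, 27, 41, 47, 56, 58, 65, 76, 88, 97, 105, 112, 115, 121, 131, 136, 141, 150, 157, 162, 168, 175, 178, 188]

Fragments:
  2→15: 13 bp
  15→20: 5 bp
  20→27: 7 bp
  27→41: 14 bp
  41→47: 6 bp
  47→56: 9 bp
  56→58: 2 bp
  58→65: 7 bp
  65→76: 11 bp
  76→88: 12 bp
  88→97: 9 bp
  97→105: 8 bp
  105→112: 7 bp
  112→115: 3 bp
  115→121: 6 bp
  121→131: 10 bp
  131→136: 5 bp
  136→141: 5 bp
  141→150: 9 bp
  150→157: 7 bp
  157→162: 5 bp
  162→168: 6 bp
  168→175: 7 bp
  175→178: 3 bp
  178→188: 10 bp
  188→2 (wrap): 199-188+2 = 13 bp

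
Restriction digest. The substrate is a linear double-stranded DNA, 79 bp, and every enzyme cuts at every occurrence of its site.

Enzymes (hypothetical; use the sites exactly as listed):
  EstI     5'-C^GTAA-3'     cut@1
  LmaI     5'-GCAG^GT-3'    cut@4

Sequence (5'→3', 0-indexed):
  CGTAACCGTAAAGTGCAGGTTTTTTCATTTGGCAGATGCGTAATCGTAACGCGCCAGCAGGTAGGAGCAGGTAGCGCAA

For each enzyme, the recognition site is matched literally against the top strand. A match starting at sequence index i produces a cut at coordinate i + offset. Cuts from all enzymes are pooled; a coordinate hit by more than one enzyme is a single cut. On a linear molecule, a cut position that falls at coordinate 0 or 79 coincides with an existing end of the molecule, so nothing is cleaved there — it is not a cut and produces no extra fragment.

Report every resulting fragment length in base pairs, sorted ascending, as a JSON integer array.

[1,6,6,9,10,11,15,21]

Scan for sites:
  EstI CGTAA/1: at [0, 6, 38, 44] ⇒ [1, 7, 39, 45]
  LmaI GCAGGT/4: at [14, 56, 66] ⇒ [18, 60, 70]

Pooled cuts: [1, 7, 18, 39, 45, 60, 70]

Fragment lengths:
  [0,1): 1 bp
  [1,7): 6 bp
  [7,18): 11 bp
  [18,39): 21 bp
  [39,45): 6 bp
  [45,60): 15 bp
  [60,70): 10 bp
  [70,79): 9 bp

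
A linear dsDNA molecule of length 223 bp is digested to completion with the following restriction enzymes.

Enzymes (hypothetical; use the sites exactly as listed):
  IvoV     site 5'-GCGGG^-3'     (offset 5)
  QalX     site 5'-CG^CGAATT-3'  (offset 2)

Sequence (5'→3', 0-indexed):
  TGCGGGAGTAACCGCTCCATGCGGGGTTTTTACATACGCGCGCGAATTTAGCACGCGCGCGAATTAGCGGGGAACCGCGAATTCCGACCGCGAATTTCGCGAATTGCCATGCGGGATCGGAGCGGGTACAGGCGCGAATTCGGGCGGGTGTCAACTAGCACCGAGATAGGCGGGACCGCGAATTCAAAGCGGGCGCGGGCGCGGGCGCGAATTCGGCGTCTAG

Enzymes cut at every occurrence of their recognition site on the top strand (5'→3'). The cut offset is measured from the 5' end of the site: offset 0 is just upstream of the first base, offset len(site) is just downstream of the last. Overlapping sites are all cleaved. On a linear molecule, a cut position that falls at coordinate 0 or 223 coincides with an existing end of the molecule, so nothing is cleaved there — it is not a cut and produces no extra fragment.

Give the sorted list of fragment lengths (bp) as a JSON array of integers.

Site scan:
  IvoV GCGGG/5: at [1, 20, 66, 110, 121, 143, 169, 188, 194, 200] ⇒ [6, 25, 71, 115, 126, 148, 174, 193, 199, 205]
  QalX CGCGAATT/2: at [40, 57, 75, 88, 97, 132, 176, 205] ⇒ [42, 59, 77, 90, 99, 134, 178, 207]

Pooled cuts: [6, 25, 42, 59, 71, 77, 90, 99, 115, 126, 134, 148, 174, 178, 193, 199, 205, 207]

Fragments:
  [0,6): 6 bp
  [6,25): 19 bp
  [25,42): 17 bp
  [42,59): 17 bp
  [59,71): 12 bp
  [71,77): 6 bp
  [77,90): 13 bp
  [90,99): 9 bp
  [99,115): 16 bp
  [115,126): 11 bp
  [126,134): 8 bp
  [134,148): 14 bp
  [148,174): 26 bp
  [174,178): 4 bp
  [178,193): 15 bp
  [193,199): 6 bp
  [199,205): 6 bp
  [205,207): 2 bp
  [207,223): 16 bp

[2,4,6,6,6,6,8,9,11,12,13,14,15,16,16,17,17,19,26]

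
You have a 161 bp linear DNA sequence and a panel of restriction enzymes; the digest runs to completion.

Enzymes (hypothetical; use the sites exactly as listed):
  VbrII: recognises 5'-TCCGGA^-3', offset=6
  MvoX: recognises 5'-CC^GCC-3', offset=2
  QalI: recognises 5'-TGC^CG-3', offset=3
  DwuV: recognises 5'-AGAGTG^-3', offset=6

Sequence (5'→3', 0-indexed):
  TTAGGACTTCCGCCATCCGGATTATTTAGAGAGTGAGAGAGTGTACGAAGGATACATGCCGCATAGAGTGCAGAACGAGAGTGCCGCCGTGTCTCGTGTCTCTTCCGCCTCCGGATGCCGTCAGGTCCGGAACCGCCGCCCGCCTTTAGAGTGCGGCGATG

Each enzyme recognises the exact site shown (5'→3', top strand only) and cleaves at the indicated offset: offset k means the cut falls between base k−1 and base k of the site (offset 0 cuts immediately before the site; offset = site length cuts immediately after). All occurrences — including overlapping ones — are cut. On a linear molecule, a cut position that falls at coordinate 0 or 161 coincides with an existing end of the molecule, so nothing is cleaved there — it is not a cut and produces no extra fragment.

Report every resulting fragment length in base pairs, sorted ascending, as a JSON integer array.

[1,1,3,3,3,4,8,8,9,10,11,11,12,13,13,14,16,21]

Per-enzyme occurrences:
  VbrII TCCGGA/6: at [15, 109, 125] ⇒ [21, 115, 131]
  MvoX CCGCC/2: at [9, 83, 104, 132, 135, 139] ⇒ [11, 85, 106, 134, 137, 141]
  QalI TGCCG/3: at [56, 81, 115] ⇒ [59, 84, 118]
  DwuV AGAGTG/6: at [29, 37, 64, 77, 147] ⇒ [35, 43, 70, 83, 153]

All cut coordinates (distinct, sorted): [11, 21, 35, 43, 59, 70, 83, 84, 85, 106, 115, 118, 131, 134, 137, 141, 153]

Fragments:
  [0,11): 11 bp
  [11,21): 10 bp
  [21,35): 14 bp
  [35,43): 8 bp
  [43,59): 16 bp
  [59,70): 11 bp
  [70,83): 13 bp
  [83,84): 1 bp
  [84,85): 1 bp
  [85,106): 21 bp
  [106,115): 9 bp
  [115,118): 3 bp
  [118,131): 13 bp
  [131,134): 3 bp
  [134,137): 3 bp
  [137,141): 4 bp
  [141,153): 12 bp
  [153,161): 8 bp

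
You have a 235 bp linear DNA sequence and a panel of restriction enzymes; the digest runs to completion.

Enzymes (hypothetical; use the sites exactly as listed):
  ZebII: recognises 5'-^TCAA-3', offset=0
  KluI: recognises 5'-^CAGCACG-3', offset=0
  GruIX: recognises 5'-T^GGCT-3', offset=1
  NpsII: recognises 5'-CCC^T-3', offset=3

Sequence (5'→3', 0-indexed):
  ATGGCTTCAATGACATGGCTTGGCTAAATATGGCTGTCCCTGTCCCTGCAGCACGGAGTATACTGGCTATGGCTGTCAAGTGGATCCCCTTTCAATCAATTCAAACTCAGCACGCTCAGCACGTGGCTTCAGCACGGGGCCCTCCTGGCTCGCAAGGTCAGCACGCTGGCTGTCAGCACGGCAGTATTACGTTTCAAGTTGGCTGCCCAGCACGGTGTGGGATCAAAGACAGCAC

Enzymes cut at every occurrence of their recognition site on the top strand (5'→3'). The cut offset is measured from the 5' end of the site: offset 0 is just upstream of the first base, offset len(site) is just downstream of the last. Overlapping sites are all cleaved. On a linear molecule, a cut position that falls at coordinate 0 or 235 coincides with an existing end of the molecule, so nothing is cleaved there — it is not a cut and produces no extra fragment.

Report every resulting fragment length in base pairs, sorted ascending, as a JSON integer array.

[2,2,2,4,4,4,5,5,5,5,6,6,6,7,7,7,8,9,9,9,10,10,12,13,13,14,15,16,20]

Per-enzyme occurrences:
  ZebII (TCAA, off=0): starts [6, 75, 91, 95, 100, 193, 222] → cuts [6, 75, 91, 95, 100, 193, 222]
  KluI (CAGCACG, off=0): starts [48, 107, 116, 129, 158, 173, 207] → cuts [48, 107, 116, 129, 158, 173, 207]
  GruIX (TGGCT, off=1): starts [1, 15, 20, 30, 63, 69, 123, 145, 166, 199] → cuts [2, 16, 21, 31, 64, 70, 124, 146, 167, 200]
  NpsII (CCCT, off=3): starts [37, 43, 86, 139] → cuts [40, 46, 89, 142]

All cut coordinates (distinct, sorted): [2, 6, 16, 21, 31, 40, 46, 48, 64, 70, 75, 89, 91, 95, 100, 107, 116, 124, 129, 142, 146, 158, 167, 173, 193, 200, 207, 222]

Fragment lengths:
  [0,2): 2 bp
  [2,6): 4 bp
  [6,16): 10 bp
  [16,21): 5 bp
  [21,31): 10 bp
  [31,40): 9 bp
  [40,46): 6 bp
  [46,48): 2 bp
  [48,64): 16 bp
  [64,70): 6 bp
  [70,75): 5 bp
  [75,89): 14 bp
  [89,91): 2 bp
  [91,95): 4 bp
  [95,100): 5 bp
  [100,107): 7 bp
  [107,116): 9 bp
  [116,124): 8 bp
  [124,129): 5 bp
  [129,142): 13 bp
  [142,146): 4 bp
  [146,158): 12 bp
  [158,167): 9 bp
  [167,173): 6 bp
  [173,193): 20 bp
  [193,200): 7 bp
  [200,207): 7 bp
  [207,222): 15 bp
  [222,235): 13 bp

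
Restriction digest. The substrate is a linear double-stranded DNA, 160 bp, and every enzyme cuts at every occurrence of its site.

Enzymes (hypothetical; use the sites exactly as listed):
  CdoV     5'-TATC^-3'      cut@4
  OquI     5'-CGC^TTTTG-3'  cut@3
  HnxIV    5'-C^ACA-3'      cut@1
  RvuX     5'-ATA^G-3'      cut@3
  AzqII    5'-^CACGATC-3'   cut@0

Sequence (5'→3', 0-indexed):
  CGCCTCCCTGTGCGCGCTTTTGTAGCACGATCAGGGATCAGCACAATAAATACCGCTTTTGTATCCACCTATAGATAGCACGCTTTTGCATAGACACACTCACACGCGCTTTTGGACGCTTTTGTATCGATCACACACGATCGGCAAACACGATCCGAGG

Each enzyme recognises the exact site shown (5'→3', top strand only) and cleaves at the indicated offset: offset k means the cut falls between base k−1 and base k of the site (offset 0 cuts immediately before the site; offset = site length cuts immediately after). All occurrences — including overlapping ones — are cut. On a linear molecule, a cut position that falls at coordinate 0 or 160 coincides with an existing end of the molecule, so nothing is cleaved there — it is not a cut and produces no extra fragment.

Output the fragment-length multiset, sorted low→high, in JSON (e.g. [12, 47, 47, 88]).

Per-enzyme occurrences:
  CdoV (TATC, off=4): starts [61, 124] → cuts [65, 128]
  OquI (CGCTTTTG, off=3): starts [14, 53, 80, 106, 116] → cuts [17, 56, 83, 109, 119]
  HnxIV (CACA, off=1): starts [41, 94, 100, 131, 133] → cuts [42, 95, 101, 132, 134]
  RvuX (ATAG, off=3): starts [70, 74, 89] → cuts [73, 77, 92]
  AzqII (CACGATC, off=0): starts [25, 135, 148] → cuts [25, 135, 148]

Pooled cuts: [17, 25, 42, 56, 65, 73, 77, 83, 92, 95, 101, 109, 119, 128, 132, 134, 135, 148]

Fragment lengths:
  [0,17): 17 bp
  [17,25): 8 bp
  [25,42): 17 bp
  [42,56): 14 bp
  [56,65): 9 bp
  [65,73): 8 bp
  [73,77): 4 bp
  [77,83): 6 bp
  [83,92): 9 bp
  [92,95): 3 bp
  [95,101): 6 bp
  [101,109): 8 bp
  [109,119): 10 bp
  [119,128): 9 bp
  [128,132): 4 bp
  [132,134): 2 bp
  [134,135): 1 bp
  [135,148): 13 bp
  [148,160): 12 bp

[1,2,3,4,4,6,6,8,8,8,9,9,9,10,12,13,14,17,17]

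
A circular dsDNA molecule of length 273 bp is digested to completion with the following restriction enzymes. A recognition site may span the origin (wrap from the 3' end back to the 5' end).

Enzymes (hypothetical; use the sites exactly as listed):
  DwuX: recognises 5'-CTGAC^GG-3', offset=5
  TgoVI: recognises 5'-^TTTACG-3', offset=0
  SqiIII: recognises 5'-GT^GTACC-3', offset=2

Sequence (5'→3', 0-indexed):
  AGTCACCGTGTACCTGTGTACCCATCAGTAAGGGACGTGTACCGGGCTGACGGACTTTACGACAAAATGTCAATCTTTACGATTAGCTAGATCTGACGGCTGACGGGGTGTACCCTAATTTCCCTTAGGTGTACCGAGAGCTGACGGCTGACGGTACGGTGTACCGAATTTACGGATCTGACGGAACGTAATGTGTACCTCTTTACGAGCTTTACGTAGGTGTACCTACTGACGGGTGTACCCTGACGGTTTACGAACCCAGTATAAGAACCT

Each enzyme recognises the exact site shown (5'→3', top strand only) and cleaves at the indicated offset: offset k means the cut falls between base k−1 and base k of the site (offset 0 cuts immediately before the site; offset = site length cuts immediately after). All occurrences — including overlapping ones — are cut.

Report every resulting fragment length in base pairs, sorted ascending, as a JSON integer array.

Scan for sites:
  DwuX (CTGACGG, off=5): starts [46, 92, 99, 140, 147, 177, 228, 242] → cuts [51, 97, 104, 145, 152, 182, 233, 247]
  TgoVI (TTTACG, off=0): starts [55, 75, 168, 201, 210, 249] → cuts [55, 75, 168, 201, 210, 249]
  SqiIII (GTGTACC, off=2): starts [7, 15, 36, 107, 128, 158, 192, 219, 235] → cuts [9, 17, 38, 109, 130, 160, 194, 221, 237]

All cut coordinates (distinct, sorted): [9, 17, 38, 51, 55, 75, 97, 104, 109, 130, 145, 152, 160, 168, 182, 194, 201, 210, 221, 233, 237, 247, 249]

Fragments:
  9→17: 8 bp
  17→38: 21 bp
  38→51: 13 bp
  51→55: 4 bp
  55→75: 20 bp
  75→97: 22 bp
  97→104: 7 bp
  104→109: 5 bp
  109→130: 21 bp
  130→145: 15 bp
  145→152: 7 bp
  152→160: 8 bp
  160→168: 8 bp
  168→182: 14 bp
  182→194: 12 bp
  194→201: 7 bp
  201→210: 9 bp
  210→221: 11 bp
  221→233: 12 bp
  233→237: 4 bp
  237→247: 10 bp
  247→249: 2 bp
  249→9 (wrap): 273-249+9 = 33 bp

[2,4,4,5,7,7,7,8,8,8,9,10,11,12,12,13,14,15,20,21,21,22,33]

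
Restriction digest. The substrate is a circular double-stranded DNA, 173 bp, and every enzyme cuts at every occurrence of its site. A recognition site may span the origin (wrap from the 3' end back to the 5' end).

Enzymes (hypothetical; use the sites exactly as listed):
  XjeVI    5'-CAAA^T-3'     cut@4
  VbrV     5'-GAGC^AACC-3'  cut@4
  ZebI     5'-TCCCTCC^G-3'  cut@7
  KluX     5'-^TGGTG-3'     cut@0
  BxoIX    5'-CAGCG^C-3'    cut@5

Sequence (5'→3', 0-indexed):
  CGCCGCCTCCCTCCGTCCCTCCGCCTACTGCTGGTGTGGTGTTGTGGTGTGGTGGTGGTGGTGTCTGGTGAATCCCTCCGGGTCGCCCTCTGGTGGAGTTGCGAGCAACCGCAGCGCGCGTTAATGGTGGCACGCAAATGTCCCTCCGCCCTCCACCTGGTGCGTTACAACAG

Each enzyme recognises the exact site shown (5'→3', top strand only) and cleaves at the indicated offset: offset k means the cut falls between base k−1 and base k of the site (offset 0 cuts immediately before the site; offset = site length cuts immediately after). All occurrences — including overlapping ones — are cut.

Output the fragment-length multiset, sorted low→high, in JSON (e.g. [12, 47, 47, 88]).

[3,3,3,5,5,7,8,8,8,9,9,10,10,11,12,14,14,16,18]

Scan for sites:
  XjeVI (CAAAT, off=4): starts [134] → cuts [138]
  VbrV (GAGCAACC, off=4): starts [102] → cuts [106]
  ZebI (TCCCTCCG, off=7): starts [7, 15, 72, 140] → cuts [14, 22, 79, 147]
  KluX (TGGTG, off=0): starts [31, 36, 44, 49, 52, 55, 58, 65, 90, 124, 157] → cuts [31, 36, 44, 49, 52, 55, 58, 65, 90, 124, 157]
  BxoIX (CAGCGC, off=5): starts [111, 170] → cuts [2, 116]

All cut coordinates (distinct, sorted): [2, 14, 22, 31, 36, 44, 49, 52, 55, 58, 65, 79, 90, 106, 116, 124, 138, 147, 157]

Fragments:
  2→14: 12 bp
  14→22: 8 bp
  22→31: 9 bp
  31→36: 5 bp
  36→44: 8 bp
  44→49: 5 bp
  49→52: 3 bp
  52→55: 3 bp
  55→58: 3 bp
  58→65: 7 bp
  65→79: 14 bp
  79→90: 11 bp
  90→106: 16 bp
  106→116: 10 bp
  116→124: 8 bp
  124→138: 14 bp
  138→147: 9 bp
  147→157: 10 bp
  157→2 (wrap): 173-157+2 = 18 bp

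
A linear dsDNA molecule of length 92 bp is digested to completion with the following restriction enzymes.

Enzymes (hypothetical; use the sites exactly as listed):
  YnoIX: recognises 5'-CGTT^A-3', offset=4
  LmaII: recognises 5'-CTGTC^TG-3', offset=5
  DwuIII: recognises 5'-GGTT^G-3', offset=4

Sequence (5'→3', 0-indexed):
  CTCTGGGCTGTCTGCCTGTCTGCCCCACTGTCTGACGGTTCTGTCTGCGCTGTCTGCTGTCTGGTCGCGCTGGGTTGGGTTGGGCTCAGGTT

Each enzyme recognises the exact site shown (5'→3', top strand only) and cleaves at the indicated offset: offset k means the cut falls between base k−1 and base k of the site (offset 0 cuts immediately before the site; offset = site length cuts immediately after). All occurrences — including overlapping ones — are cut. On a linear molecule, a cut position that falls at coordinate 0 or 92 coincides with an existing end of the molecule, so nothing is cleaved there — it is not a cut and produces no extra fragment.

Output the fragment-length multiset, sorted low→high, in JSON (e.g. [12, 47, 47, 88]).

[5,7,8,9,11,12,12,13,15]

Per-enzyme occurrences:
  YnoIX (CGTTA, off=4): no sites
  LmaII (CTGTCTG, off=5): starts [7, 15, 27, 40, 49, 56] → cuts [12, 20, 32, 45, 54, 61]
  DwuIII (GGTTG, off=4): starts [72, 77] → cuts [76, 81]

Pooled cuts: [12, 20, 32, 45, 54, 61, 76, 81]

Fragment lengths:
  [0,12): 12 bp
  [12,20): 8 bp
  [20,32): 12 bp
  [32,45): 13 bp
  [45,54): 9 bp
  [54,61): 7 bp
  [61,76): 15 bp
  [76,81): 5 bp
  [81,92): 11 bp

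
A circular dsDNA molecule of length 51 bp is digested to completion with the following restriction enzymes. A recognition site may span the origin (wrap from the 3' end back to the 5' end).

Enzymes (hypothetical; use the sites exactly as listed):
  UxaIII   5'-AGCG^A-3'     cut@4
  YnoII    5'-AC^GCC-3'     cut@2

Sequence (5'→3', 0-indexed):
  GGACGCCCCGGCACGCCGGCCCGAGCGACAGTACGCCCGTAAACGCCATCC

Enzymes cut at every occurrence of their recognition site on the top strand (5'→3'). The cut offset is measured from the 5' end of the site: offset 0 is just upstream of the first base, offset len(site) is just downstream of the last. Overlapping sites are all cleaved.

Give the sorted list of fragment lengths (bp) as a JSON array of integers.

Per-enzyme occurrences:
  UxaIII (AGCGA, off=4): starts [23] → cuts [27]
  YnoII (ACGCC, off=2): starts [2, 12, 32, 42] → cuts [4, 14, 34, 44]

All cut coordinates (distinct, sorted): [4, 14, 27, 34, 44]

Fragment lengths:
  4→14: 10 bp
  14→27: 13 bp
  27→34: 7 bp
  34→44: 10 bp
  44→4 (wrap): 51-44+4 = 11 bp

[7,10,10,11,13]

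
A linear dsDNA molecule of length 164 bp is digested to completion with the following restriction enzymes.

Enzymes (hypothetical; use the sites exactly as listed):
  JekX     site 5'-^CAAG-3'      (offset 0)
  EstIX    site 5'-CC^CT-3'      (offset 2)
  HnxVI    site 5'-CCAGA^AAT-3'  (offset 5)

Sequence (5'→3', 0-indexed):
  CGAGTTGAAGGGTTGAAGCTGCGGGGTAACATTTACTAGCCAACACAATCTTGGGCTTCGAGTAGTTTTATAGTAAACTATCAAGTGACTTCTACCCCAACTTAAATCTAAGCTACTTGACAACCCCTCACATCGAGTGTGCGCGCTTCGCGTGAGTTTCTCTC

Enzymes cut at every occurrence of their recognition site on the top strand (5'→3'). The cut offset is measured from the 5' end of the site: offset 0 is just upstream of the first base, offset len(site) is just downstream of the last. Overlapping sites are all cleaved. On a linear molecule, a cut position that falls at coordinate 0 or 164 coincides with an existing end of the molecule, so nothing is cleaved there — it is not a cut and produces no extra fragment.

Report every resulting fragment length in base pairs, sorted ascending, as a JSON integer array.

Scan for sites:
  JekX (CAAG, off=0): starts [81] → cuts [81]
  EstIX (CCCT, off=2): starts [124] → cuts [126]
  HnxVI (CCAGAAAT, off=5): no sites

All cut coordinates (distinct, sorted): [81, 126]

Fragments:
  [0,81): 81 bp
  [81,126): 45 bp
  [126,164): 38 bp

[38,45,81]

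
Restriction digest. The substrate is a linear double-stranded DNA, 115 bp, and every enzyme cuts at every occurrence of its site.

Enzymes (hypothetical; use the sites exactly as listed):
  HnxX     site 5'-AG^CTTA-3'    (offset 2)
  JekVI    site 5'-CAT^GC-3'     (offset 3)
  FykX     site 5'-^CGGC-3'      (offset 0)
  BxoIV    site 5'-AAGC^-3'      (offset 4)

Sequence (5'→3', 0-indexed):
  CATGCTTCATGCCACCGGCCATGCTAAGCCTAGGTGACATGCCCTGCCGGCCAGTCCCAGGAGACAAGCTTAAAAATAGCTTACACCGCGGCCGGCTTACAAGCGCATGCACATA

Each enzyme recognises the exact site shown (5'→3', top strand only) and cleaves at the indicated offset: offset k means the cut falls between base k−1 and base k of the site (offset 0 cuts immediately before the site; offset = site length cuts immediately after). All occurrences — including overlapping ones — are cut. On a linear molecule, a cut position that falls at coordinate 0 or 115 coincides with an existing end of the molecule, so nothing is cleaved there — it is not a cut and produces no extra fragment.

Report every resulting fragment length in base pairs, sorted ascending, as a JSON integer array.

[1,3,4,4,5,7,7,7,7,7,9,10,11,12,21]

Scan for sites:
  HnxX (AGCTTA, off=2): starts [66, 77] → cuts [68, 79]
  JekVI (CATGC, off=3): starts [0, 7, 19, 37, 105] → cuts [3, 10, 22, 40, 108]
  FykX (CGGC, off=0): starts [15, 47, 88, 92] → cuts [15, 47, 88, 92]
  BxoIV (AAGC, off=4): starts [25, 65, 100] → cuts [29, 69, 104]

All cut coordinates (distinct, sorted): [3, 10, 15, 22, 29, 40, 47, 68, 69, 79, 88, 92, 104, 108]

Fragment lengths:
  [0,3): 3 bp
  [3,10): 7 bp
  [10,15): 5 bp
  [15,22): 7 bp
  [22,29): 7 bp
  [29,40): 11 bp
  [40,47): 7 bp
  [47,68): 21 bp
  [68,69): 1 bp
  [69,79): 10 bp
  [79,88): 9 bp
  [88,92): 4 bp
  [92,104): 12 bp
  [104,108): 4 bp
  [108,115): 7 bp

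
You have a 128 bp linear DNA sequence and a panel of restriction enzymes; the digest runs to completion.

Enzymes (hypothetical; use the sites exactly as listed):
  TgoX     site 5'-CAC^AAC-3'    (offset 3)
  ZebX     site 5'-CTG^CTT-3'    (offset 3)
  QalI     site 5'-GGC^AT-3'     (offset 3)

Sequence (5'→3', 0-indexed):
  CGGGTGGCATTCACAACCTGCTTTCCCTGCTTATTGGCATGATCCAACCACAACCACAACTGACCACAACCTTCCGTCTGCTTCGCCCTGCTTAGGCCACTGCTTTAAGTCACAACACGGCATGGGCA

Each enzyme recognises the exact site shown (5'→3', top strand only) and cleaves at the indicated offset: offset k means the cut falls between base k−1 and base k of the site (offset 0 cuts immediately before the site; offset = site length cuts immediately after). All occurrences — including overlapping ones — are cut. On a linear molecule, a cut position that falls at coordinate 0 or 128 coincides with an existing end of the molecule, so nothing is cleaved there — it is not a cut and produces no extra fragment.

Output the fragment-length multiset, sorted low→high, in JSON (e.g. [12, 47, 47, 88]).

Per-enzyme occurrences:
  TgoX (CACAAC, off=3): starts [11, 48, 54, 64, 110] → cuts [14, 51, 57, 67, 113]
  ZebX (CTGCTT, off=3): starts [17, 26, 77, 87, 99] → cuts [20, 29, 80, 90, 102]
  QalI (GGCAT, off=3): starts [5, 35, 118] → cuts [8, 38, 121]

All cut coordinates (distinct, sorted): [8, 14, 20, 29, 38, 51, 57, 67, 80, 90, 102, 113, 121]

Fragment lengths:
  [0,8): 8 bp
  [8,14): 6 bp
  [14,20): 6 bp
  [20,29): 9 bp
  [29,38): 9 bp
  [38,51): 13 bp
  [51,57): 6 bp
  [57,67): 10 bp
  [67,80): 13 bp
  [80,90): 10 bp
  [90,102): 12 bp
  [102,113): 11 bp
  [113,121): 8 bp
  [121,128): 7 bp

[6,6,6,7,8,8,9,9,10,10,11,12,13,13]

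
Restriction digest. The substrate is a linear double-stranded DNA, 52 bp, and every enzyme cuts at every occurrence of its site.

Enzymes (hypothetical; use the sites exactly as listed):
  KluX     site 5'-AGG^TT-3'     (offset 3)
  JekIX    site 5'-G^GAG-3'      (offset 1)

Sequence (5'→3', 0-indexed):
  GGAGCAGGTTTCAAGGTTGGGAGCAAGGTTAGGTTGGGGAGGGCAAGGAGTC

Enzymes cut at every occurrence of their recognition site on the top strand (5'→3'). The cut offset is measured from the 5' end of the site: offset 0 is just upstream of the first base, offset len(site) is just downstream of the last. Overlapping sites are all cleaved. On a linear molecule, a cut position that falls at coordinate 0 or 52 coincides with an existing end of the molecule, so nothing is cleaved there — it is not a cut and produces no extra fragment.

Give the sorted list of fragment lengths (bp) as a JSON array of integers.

Per-enzyme occurrences:
  KluX (AGGTT, off=3): starts [5, 13, 25, 30] → cuts [8, 16, 28, 33]
  JekIX (GGAG, off=1): starts [0, 19, 37, 46] → cuts [1, 20, 38, 47]

All cut coordinates (distinct, sorted): [1, 8, 16, 20, 28, 33, 38, 47]

Fragment lengths:
  [0,1): 1 bp
  [1,8): 7 bp
  [8,16): 8 bp
  [16,20): 4 bp
  [20,28): 8 bp
  [28,33): 5 bp
  [33,38): 5 bp
  [38,47): 9 bp
  [47,52): 5 bp

[1,4,5,5,5,7,8,8,9]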